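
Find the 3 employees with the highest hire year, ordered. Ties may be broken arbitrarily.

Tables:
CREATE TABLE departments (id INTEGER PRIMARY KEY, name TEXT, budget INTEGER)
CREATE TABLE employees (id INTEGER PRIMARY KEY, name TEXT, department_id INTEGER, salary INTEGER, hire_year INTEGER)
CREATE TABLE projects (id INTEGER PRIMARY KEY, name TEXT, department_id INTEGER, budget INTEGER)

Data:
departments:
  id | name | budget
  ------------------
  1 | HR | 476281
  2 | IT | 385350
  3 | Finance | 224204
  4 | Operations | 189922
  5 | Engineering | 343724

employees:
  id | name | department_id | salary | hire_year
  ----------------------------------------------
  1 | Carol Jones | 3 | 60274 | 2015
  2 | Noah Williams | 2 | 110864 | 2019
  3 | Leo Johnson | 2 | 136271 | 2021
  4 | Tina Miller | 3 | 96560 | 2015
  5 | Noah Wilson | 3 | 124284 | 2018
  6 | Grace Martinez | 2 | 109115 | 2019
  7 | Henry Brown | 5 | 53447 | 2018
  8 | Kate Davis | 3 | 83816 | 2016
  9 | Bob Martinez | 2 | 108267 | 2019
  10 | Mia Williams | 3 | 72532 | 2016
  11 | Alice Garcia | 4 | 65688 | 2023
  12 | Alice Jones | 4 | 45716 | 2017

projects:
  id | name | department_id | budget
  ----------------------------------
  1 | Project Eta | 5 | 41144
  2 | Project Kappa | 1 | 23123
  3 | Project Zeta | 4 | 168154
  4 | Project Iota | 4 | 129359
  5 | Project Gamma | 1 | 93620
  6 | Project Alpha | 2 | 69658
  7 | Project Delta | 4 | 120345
SELECT name, hire_year FROM employees ORDER BY hire_year DESC LIMIT 3

Execution result:
name | hire_year
Alice Garcia | 2023
Leo Johnson | 2021
Noah Williams | 2019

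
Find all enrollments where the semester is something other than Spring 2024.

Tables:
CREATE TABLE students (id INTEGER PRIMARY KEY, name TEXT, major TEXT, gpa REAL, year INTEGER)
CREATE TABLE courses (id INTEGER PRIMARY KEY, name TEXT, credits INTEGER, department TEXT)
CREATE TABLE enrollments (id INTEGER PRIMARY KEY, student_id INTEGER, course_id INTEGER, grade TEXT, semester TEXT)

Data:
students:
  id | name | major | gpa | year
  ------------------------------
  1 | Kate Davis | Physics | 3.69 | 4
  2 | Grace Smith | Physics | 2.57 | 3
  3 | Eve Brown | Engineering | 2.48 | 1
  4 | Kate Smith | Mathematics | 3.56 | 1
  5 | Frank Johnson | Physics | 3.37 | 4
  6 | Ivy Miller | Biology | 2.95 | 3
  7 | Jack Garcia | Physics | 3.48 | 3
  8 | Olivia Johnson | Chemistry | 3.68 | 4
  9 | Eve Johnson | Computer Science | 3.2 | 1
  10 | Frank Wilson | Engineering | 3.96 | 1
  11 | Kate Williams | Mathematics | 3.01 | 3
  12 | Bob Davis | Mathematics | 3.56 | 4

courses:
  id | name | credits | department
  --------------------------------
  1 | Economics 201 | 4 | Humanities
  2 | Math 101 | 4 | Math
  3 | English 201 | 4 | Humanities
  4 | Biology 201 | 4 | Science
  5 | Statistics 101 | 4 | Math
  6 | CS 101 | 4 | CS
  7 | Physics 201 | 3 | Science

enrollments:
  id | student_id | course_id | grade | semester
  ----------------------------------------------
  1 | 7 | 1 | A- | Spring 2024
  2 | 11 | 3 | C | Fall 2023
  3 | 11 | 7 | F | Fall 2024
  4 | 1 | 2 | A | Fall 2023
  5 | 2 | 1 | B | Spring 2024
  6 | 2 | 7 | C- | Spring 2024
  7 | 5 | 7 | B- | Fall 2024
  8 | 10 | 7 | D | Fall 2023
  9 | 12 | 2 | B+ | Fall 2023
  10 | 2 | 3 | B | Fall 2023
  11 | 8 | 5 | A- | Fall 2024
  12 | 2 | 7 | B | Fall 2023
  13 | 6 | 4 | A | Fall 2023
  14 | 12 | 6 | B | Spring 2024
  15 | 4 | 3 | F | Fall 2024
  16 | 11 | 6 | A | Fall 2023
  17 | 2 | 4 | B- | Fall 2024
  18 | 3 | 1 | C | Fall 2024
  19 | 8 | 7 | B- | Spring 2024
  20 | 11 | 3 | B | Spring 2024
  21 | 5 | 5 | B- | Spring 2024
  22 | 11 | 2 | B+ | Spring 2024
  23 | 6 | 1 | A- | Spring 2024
SELECT id, semester FROM enrollments WHERE semester <> 'Spring 2024'

Execution result:
id | semester
2 | Fall 2023
3 | Fall 2024
4 | Fall 2023
7 | Fall 2024
8 | Fall 2023
9 | Fall 2023
10 | Fall 2023
11 | Fall 2024
12 | Fall 2023
13 | Fall 2023
15 | Fall 2024
16 | Fall 2023
17 | Fall 2024
18 | Fall 2024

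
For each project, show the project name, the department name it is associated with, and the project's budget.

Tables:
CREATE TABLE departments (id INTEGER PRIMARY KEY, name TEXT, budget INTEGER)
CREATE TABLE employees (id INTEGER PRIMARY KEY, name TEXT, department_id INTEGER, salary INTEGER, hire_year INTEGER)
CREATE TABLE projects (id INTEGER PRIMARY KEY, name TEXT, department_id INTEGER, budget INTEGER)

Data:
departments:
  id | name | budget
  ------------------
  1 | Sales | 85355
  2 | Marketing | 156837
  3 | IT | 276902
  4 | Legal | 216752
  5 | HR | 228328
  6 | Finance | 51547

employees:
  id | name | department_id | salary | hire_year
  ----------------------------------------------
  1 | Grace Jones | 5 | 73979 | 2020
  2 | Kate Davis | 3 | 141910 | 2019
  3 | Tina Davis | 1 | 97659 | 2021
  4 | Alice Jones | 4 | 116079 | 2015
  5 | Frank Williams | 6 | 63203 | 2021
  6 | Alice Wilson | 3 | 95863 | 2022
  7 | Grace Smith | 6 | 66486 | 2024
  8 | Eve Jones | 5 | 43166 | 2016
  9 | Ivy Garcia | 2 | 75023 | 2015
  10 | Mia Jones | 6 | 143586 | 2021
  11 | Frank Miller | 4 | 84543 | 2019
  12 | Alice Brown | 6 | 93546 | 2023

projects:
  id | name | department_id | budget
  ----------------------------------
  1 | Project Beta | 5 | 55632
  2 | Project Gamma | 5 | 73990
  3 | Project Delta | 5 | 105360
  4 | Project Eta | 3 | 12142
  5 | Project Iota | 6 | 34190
SELECT c.name, p.name AS department, c.budget FROM projects c JOIN departments p ON c.department_id = p.id

Execution result:
name | department | budget
Project Beta | HR | 55632
Project Gamma | HR | 73990
Project Delta | HR | 105360
Project Eta | IT | 12142
Project Iota | Finance | 34190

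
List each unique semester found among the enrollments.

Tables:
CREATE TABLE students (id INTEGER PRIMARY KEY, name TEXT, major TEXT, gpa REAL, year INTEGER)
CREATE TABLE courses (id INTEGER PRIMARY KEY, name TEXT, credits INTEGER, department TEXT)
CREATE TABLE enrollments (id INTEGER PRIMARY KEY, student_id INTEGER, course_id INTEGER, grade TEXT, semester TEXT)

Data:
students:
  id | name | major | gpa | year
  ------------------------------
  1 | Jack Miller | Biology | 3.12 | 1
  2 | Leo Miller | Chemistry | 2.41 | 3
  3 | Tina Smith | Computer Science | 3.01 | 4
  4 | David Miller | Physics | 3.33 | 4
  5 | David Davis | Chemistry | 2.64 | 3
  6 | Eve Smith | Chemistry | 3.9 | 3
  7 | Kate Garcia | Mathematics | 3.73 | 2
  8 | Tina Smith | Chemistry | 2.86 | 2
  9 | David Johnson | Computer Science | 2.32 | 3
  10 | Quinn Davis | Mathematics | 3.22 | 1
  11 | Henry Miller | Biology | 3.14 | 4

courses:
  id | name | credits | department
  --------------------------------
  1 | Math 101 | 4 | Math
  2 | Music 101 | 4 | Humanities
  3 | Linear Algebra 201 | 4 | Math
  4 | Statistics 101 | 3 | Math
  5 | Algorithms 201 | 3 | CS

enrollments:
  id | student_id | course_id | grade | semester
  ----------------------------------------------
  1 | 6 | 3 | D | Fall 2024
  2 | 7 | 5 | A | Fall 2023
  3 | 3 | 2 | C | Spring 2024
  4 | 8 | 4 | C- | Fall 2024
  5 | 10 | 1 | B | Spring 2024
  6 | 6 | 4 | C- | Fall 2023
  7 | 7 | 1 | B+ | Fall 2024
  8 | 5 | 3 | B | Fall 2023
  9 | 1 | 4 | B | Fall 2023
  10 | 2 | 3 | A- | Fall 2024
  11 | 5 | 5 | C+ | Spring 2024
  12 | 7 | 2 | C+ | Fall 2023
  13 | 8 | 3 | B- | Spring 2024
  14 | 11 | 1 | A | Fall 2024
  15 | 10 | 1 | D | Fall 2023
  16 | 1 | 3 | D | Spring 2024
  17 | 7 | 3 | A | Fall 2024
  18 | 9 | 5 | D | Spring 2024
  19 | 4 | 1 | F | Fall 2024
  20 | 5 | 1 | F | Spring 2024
SELECT DISTINCT semester FROM enrollments

Execution result:
semester
Fall 2024
Fall 2023
Spring 2024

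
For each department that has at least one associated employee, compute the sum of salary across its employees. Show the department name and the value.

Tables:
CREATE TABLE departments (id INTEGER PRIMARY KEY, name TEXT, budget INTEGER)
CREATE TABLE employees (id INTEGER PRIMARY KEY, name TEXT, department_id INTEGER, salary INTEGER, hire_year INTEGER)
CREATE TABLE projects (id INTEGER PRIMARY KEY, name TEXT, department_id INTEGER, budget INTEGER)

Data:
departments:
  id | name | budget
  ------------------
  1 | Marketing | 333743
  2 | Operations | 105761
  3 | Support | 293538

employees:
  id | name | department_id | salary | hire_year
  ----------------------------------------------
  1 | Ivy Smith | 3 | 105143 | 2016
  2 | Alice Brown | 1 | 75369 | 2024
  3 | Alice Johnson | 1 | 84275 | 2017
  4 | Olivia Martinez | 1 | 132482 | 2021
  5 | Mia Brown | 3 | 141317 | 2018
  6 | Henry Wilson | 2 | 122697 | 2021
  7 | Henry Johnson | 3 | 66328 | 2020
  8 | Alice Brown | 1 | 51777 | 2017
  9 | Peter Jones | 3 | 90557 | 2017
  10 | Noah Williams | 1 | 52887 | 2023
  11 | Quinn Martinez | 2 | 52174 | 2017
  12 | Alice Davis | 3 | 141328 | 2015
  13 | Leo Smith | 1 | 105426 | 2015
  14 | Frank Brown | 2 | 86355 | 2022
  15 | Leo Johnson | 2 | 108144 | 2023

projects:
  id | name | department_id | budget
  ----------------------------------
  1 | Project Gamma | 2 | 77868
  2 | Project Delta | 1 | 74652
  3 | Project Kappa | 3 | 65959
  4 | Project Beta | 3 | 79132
SELECT p.name, SUM(c.salary) AS sum_salary FROM employees c JOIN departments p ON c.department_id = p.id GROUP BY p.id, p.name

Execution result:
name | sum_salary
Marketing | 502216
Operations | 369370
Support | 544673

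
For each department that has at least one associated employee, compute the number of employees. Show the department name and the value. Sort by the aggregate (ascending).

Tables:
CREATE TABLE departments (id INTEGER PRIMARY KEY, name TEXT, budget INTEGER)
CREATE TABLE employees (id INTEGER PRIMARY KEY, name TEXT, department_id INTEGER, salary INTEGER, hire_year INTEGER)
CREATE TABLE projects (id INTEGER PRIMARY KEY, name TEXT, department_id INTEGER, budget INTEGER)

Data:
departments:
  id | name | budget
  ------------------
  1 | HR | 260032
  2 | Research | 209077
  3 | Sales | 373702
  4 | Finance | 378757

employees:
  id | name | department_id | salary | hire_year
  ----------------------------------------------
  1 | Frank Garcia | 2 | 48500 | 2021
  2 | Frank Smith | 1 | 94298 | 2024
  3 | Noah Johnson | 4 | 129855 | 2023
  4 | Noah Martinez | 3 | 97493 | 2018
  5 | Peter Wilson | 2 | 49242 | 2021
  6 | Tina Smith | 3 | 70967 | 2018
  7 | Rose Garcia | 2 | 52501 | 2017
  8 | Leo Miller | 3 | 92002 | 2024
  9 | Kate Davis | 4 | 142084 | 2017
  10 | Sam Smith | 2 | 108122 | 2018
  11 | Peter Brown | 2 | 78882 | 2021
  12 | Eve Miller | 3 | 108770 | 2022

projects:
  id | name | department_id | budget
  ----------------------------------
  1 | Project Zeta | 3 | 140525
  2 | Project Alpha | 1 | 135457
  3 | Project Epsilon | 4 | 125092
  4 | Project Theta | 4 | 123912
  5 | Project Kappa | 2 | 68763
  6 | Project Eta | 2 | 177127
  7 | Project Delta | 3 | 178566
SELECT p.name, COUNT(*) AS n FROM employees c JOIN departments p ON c.department_id = p.id GROUP BY p.id, p.name ORDER BY n ASC

Execution result:
name | n
HR | 1
Finance | 2
Sales | 4
Research | 5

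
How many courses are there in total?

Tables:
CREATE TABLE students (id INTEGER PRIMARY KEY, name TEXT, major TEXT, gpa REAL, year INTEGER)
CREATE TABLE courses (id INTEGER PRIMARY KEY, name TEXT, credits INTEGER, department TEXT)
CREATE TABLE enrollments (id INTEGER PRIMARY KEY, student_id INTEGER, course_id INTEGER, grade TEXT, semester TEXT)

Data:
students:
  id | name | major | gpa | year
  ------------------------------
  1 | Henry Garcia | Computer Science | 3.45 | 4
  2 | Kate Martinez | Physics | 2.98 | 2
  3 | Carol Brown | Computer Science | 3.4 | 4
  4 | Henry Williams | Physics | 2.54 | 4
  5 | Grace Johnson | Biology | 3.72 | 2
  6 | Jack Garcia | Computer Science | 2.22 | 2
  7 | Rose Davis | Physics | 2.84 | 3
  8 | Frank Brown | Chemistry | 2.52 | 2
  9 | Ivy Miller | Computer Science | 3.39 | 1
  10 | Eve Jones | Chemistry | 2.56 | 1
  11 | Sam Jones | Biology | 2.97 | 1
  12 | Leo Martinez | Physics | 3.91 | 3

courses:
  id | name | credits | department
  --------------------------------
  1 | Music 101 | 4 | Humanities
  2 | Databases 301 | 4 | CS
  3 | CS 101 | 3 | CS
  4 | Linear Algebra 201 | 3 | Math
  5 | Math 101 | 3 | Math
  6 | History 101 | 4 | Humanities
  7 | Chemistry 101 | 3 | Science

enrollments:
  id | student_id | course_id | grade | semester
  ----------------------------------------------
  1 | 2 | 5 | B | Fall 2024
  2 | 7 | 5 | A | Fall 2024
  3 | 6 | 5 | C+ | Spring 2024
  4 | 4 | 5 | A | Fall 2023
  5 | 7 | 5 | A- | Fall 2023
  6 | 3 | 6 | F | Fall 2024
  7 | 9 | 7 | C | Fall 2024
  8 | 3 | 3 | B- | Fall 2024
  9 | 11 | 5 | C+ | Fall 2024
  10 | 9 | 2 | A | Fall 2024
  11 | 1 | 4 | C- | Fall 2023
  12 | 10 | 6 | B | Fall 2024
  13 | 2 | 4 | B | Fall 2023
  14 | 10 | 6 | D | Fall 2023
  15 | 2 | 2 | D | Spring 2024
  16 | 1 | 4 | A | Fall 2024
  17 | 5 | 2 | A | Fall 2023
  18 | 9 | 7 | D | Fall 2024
SELECT COUNT(*) FROM courses

Execution result:
7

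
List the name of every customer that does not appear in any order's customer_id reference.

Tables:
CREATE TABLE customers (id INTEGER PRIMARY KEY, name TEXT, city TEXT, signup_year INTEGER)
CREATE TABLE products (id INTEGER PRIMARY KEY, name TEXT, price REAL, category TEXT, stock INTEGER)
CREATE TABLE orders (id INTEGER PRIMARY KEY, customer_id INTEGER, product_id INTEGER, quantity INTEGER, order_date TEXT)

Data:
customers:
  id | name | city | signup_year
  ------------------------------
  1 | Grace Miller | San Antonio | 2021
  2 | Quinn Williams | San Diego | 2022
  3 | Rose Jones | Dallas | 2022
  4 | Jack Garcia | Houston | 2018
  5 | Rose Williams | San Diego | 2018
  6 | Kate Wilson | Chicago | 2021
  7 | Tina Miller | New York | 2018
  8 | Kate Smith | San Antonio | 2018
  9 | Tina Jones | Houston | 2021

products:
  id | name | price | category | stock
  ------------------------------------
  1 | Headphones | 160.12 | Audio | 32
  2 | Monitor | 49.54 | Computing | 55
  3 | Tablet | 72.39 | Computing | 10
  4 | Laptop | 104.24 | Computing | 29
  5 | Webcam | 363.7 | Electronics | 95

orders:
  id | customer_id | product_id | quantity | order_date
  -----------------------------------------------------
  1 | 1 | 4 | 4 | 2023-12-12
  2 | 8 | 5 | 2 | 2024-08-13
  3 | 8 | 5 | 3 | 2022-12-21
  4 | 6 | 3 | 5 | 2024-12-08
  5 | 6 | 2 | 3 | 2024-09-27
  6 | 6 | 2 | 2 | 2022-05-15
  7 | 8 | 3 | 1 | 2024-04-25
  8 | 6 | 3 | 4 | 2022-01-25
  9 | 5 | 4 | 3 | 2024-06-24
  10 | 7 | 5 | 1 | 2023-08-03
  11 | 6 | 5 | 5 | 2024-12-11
SELECT p.name FROM customers p LEFT JOIN orders c ON c.customer_id = p.id WHERE c.id IS NULL

Execution result:
name
Quinn Williams
Rose Jones
Jack Garcia
Tina Jones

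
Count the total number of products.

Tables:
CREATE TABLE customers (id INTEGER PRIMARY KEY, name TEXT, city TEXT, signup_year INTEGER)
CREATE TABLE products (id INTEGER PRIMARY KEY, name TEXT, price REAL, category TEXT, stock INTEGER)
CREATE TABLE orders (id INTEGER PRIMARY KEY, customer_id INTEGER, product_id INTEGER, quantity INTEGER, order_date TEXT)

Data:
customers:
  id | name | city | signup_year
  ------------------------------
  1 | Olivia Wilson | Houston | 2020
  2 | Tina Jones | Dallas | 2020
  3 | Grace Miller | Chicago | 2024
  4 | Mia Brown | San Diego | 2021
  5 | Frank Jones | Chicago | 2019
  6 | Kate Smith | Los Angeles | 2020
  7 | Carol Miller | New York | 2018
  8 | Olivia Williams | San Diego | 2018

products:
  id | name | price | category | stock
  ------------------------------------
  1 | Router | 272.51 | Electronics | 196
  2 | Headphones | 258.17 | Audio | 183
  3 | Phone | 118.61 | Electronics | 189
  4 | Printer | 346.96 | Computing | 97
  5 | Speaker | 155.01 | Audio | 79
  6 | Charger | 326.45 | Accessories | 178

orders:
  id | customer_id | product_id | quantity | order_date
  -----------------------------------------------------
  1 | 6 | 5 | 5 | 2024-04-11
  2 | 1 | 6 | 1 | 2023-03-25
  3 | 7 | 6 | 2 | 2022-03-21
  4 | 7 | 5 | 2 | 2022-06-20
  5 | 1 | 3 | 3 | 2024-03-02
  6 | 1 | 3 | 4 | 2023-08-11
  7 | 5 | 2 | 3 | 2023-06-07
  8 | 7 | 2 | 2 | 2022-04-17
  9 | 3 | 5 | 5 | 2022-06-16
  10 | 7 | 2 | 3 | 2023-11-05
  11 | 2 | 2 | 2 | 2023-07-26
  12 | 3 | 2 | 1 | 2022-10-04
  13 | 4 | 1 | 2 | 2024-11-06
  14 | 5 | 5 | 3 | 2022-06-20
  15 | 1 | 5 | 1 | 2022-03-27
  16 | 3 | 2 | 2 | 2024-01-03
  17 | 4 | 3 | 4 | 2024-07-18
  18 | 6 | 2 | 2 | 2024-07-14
SELECT COUNT(*) FROM products

Execution result:
6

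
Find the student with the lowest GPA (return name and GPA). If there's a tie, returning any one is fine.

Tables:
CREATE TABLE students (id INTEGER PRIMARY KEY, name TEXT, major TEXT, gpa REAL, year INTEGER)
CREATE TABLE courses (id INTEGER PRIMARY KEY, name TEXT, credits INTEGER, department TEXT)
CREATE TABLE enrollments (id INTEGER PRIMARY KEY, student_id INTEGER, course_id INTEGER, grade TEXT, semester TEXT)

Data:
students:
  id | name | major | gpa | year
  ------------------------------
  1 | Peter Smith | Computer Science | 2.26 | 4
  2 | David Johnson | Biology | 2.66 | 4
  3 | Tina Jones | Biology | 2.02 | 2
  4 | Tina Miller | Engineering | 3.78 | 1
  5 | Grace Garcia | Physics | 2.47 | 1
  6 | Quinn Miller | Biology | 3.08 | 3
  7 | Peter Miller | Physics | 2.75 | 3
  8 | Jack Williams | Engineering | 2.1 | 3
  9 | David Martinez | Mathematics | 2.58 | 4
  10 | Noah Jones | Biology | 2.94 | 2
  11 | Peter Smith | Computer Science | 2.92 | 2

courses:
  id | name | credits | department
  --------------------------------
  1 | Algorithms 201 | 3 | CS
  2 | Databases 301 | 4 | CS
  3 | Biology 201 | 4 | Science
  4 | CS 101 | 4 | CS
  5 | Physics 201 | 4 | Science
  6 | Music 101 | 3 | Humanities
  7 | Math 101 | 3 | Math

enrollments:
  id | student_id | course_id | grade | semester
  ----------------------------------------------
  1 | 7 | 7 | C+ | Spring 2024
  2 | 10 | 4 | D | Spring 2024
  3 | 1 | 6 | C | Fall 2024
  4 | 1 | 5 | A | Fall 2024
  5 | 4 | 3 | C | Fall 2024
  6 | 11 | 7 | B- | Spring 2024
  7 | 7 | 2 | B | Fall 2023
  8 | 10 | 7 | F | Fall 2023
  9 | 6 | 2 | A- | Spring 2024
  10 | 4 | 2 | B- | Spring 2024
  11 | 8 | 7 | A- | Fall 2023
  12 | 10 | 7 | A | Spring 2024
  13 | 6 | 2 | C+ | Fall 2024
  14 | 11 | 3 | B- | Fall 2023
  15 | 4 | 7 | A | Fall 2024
SELECT name, gpa FROM students ORDER BY gpa ASC LIMIT 1

Execution result:
name | gpa
Tina Jones | 2.02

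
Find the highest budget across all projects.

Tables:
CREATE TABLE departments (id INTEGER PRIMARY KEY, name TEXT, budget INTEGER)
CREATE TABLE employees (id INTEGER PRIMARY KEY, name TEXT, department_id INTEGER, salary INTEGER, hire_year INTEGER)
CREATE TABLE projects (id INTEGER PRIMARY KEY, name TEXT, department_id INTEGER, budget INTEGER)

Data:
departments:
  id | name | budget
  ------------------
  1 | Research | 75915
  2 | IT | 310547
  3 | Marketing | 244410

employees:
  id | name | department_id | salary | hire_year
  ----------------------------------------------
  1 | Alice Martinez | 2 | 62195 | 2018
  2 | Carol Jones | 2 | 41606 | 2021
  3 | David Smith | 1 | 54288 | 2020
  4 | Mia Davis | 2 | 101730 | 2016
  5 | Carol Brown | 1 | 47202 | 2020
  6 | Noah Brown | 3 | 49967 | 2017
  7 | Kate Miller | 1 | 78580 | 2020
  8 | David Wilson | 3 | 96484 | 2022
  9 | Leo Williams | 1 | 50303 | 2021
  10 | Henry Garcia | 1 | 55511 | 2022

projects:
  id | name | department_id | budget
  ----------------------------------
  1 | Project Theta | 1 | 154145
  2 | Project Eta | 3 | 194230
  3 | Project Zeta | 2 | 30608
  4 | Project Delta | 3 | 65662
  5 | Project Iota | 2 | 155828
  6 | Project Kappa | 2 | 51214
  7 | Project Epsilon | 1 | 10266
SELECT MAX(budget) FROM projects

Execution result:
194230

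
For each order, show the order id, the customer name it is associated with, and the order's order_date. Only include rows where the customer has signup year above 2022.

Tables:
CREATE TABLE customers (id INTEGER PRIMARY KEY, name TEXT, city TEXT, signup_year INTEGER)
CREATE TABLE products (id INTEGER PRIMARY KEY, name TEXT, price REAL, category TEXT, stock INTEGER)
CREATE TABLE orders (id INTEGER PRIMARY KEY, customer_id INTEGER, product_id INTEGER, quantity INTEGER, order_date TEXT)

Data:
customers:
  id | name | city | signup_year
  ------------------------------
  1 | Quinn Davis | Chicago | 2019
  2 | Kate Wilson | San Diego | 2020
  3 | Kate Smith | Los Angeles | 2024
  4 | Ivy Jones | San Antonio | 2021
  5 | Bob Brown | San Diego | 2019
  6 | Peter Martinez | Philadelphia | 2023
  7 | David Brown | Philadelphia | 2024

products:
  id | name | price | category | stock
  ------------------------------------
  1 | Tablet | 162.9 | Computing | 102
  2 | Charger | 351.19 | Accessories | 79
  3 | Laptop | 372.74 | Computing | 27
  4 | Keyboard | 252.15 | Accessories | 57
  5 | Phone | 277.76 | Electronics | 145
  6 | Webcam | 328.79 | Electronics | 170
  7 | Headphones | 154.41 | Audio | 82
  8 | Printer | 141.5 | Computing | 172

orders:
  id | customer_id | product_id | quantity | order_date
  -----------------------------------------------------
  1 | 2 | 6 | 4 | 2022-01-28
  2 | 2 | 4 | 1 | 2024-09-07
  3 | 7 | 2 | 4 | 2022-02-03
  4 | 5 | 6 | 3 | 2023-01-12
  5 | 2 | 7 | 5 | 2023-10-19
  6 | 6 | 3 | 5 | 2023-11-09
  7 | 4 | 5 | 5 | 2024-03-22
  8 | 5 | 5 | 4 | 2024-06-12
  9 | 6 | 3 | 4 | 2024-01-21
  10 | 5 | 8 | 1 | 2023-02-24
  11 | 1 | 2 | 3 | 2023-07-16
SELECT c.id, p.name AS customer, c.order_date FROM orders c JOIN customers p ON c.customer_id = p.id WHERE p.signup_year > 2022

Execution result:
id | customer | order_date
3 | David Brown | 2022-02-03
6 | Peter Martinez | 2023-11-09
9 | Peter Martinez | 2024-01-21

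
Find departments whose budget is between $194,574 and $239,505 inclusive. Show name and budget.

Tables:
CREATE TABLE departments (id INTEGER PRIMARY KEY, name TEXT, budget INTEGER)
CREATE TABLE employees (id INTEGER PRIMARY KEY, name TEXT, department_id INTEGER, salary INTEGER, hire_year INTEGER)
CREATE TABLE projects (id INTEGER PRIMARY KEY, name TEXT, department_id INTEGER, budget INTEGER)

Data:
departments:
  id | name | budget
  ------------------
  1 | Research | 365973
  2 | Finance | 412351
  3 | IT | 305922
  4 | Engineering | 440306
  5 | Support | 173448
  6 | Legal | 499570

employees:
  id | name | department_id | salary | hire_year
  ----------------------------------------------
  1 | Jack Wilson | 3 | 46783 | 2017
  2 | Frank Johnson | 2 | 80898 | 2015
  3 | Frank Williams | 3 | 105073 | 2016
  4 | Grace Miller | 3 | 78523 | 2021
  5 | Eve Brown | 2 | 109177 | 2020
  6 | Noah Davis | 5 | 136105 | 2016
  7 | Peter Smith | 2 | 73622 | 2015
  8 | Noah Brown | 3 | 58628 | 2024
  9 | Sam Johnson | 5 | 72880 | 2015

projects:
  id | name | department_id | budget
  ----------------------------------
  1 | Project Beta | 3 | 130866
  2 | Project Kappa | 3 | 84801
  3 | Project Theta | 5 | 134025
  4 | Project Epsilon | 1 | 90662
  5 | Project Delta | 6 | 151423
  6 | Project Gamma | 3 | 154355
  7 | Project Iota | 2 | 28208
SELECT name, budget FROM departments WHERE budget BETWEEN 194574 AND 239505

Execution result:
(no rows)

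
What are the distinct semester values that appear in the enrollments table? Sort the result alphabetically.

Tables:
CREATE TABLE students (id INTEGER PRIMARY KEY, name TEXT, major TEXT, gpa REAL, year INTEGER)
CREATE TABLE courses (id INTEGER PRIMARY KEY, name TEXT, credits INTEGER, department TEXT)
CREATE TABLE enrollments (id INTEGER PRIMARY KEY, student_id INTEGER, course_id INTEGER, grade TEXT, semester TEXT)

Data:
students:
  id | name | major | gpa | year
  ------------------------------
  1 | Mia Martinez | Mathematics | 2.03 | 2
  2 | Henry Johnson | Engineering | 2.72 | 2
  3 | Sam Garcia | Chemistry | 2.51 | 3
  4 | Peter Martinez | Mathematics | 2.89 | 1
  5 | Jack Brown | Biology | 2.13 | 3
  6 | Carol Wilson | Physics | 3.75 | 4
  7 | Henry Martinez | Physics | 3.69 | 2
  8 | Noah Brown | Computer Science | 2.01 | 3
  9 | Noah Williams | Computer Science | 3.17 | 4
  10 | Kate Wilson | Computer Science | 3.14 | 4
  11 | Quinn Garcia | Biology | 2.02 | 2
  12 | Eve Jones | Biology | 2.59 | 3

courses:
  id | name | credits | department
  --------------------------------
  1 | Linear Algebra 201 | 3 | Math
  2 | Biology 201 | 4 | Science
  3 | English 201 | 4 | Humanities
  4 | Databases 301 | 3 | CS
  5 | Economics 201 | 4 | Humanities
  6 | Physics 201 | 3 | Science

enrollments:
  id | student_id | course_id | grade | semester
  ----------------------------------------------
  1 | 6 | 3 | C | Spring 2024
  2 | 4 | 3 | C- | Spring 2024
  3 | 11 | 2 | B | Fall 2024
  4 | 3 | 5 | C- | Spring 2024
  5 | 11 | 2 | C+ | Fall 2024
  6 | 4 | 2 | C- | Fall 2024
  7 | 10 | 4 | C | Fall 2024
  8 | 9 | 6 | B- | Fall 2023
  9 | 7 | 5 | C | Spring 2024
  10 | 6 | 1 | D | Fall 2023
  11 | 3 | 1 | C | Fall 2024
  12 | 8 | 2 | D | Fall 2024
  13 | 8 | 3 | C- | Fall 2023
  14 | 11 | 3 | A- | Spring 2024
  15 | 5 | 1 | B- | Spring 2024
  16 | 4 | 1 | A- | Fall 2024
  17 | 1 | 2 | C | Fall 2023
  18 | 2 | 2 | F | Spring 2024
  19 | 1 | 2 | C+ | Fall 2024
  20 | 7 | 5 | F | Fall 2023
SELECT DISTINCT semester FROM enrollments ORDER BY semester

Execution result:
semester
Fall 2023
Fall 2024
Spring 2024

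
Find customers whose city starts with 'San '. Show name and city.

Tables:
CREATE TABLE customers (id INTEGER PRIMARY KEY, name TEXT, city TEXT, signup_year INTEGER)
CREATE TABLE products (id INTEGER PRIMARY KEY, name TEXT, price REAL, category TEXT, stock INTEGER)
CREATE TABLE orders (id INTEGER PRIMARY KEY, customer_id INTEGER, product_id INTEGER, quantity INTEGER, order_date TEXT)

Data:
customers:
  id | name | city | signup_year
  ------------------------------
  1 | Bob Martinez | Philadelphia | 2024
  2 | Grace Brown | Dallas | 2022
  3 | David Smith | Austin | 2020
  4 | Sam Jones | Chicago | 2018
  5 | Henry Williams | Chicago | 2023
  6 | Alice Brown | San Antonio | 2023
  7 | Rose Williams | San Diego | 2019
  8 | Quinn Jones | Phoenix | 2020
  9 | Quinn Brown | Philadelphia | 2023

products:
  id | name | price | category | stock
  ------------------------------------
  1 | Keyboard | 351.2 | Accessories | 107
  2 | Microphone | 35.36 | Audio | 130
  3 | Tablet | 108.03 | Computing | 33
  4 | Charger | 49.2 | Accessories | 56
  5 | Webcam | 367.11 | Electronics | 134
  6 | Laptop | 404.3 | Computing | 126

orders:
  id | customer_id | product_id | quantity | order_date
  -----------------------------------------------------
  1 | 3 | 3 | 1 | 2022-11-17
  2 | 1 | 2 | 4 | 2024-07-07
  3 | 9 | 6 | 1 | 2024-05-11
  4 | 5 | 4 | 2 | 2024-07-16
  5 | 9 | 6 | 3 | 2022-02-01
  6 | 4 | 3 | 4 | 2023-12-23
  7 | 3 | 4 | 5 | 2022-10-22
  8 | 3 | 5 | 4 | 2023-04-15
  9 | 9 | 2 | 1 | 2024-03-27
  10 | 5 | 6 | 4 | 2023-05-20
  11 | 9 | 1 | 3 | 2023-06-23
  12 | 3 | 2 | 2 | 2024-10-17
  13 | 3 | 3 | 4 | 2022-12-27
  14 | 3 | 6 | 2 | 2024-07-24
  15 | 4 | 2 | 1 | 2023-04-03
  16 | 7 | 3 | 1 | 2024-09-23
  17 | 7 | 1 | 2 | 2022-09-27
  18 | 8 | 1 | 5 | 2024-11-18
SELECT name, city FROM customers WHERE city LIKE 'San %'

Execution result:
name | city
Alice Brown | San Antonio
Rose Williams | San Diego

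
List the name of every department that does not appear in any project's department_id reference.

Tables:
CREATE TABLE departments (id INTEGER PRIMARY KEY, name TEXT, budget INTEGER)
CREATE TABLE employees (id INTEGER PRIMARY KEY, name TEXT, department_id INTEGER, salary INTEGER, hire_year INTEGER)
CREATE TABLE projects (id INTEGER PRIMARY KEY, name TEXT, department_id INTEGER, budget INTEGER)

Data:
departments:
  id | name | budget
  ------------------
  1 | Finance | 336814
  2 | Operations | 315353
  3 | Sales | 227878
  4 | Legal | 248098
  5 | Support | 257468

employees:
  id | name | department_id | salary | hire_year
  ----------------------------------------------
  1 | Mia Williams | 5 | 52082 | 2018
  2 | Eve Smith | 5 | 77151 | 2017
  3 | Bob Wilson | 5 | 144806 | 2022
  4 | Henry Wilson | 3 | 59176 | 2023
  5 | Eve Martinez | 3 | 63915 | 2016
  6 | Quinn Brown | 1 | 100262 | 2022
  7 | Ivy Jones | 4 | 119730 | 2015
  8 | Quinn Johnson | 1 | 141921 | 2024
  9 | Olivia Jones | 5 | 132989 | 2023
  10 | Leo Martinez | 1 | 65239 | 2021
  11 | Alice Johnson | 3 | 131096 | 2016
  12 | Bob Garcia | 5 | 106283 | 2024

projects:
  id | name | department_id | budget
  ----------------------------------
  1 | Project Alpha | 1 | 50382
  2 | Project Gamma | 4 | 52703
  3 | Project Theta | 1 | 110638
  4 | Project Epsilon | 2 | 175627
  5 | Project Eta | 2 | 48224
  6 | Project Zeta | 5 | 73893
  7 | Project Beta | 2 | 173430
SELECT p.name FROM departments p LEFT JOIN projects c ON c.department_id = p.id WHERE c.id IS NULL

Execution result:
Sales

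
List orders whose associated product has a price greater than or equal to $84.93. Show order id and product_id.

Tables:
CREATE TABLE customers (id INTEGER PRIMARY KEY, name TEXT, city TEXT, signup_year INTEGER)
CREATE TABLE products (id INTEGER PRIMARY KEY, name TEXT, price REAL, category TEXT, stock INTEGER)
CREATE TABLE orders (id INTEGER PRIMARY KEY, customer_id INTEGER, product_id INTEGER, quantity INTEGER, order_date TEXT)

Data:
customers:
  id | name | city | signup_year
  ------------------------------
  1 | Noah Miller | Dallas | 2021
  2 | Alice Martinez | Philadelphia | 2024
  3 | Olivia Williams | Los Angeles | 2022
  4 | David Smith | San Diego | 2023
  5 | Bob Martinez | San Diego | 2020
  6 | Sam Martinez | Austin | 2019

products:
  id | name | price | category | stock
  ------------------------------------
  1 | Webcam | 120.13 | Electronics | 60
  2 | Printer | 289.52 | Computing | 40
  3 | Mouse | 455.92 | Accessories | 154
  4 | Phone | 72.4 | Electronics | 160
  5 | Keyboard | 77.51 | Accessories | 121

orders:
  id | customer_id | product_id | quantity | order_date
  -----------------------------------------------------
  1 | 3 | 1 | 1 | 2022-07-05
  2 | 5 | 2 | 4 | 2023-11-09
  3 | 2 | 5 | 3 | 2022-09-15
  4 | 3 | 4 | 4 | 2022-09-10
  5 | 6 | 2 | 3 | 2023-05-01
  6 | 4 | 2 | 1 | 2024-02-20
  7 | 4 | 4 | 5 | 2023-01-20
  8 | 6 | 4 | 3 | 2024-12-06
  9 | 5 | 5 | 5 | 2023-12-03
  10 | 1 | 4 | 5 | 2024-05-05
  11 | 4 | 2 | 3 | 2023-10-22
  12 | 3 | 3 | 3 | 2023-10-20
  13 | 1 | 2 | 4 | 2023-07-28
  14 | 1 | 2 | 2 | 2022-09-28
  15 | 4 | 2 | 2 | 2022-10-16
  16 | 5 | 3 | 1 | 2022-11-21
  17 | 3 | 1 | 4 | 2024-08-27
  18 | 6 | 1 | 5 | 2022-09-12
SELECT id, product_id FROM orders WHERE product_id IN (SELECT id FROM products WHERE price >= 84.93)

Execution result:
id | product_id
1 | 1
2 | 2
5 | 2
6 | 2
11 | 2
12 | 3
13 | 2
14 | 2
15 | 2
16 | 3
17 | 1
18 | 1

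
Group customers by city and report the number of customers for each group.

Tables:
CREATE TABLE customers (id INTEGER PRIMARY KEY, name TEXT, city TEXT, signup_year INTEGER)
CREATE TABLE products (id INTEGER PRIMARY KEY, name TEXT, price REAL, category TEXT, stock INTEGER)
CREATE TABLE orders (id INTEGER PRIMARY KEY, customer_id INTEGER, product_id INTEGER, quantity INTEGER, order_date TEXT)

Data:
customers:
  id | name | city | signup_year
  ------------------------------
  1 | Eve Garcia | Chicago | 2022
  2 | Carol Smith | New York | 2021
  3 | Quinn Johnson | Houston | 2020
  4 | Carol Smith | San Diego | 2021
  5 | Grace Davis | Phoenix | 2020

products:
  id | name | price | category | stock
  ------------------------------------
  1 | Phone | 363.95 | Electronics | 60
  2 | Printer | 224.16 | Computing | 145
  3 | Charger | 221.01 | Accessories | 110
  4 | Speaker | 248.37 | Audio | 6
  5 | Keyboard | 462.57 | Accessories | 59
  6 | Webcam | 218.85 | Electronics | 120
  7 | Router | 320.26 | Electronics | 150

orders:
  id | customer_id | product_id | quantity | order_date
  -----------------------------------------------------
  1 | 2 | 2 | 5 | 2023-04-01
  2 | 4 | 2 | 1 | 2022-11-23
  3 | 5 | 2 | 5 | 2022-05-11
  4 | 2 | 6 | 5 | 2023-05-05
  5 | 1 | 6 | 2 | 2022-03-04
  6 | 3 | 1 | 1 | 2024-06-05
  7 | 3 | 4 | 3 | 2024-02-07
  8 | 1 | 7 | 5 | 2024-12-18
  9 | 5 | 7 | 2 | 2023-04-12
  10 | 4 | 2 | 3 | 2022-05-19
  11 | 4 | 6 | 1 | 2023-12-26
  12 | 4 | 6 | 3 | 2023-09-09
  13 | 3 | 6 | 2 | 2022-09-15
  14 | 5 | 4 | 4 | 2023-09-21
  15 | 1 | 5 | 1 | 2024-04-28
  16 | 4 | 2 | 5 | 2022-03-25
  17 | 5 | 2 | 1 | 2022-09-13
SELECT city, COUNT(*) AS n FROM customers GROUP BY city

Execution result:
city | n
Chicago | 1
Houston | 1
New York | 1
Phoenix | 1
San Diego | 1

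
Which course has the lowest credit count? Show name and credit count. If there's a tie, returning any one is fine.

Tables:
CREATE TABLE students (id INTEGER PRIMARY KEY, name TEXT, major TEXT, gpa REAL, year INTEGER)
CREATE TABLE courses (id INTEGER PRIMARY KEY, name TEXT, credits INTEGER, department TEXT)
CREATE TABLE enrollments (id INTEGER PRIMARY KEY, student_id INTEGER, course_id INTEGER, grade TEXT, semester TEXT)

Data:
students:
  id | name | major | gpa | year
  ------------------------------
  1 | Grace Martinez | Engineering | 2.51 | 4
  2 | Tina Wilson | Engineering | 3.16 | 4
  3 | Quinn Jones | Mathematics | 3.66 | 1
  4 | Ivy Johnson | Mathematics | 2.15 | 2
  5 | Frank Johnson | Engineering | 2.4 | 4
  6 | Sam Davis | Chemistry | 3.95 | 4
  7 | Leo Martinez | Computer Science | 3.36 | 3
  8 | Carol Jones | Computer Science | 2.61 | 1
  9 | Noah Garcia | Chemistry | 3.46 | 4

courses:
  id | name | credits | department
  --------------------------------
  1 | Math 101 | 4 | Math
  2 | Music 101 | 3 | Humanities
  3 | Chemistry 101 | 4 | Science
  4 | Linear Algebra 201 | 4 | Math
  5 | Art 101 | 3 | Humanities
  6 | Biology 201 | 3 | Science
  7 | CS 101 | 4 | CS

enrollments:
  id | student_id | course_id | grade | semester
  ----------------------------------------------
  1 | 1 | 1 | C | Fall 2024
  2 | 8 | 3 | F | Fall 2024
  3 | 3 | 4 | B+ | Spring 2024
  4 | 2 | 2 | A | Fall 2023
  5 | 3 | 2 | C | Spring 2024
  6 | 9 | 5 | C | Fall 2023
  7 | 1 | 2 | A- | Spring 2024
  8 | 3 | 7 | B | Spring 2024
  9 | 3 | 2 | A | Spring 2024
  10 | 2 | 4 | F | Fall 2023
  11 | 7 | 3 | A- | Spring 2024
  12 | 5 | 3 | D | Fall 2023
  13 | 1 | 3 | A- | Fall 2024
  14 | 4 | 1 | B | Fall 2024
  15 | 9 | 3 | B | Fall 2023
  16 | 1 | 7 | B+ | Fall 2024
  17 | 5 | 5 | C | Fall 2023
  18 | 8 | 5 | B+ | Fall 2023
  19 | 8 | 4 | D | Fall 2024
SELECT name, credits FROM courses ORDER BY credits ASC LIMIT 1

Execution result:
name | credits
Music 101 | 3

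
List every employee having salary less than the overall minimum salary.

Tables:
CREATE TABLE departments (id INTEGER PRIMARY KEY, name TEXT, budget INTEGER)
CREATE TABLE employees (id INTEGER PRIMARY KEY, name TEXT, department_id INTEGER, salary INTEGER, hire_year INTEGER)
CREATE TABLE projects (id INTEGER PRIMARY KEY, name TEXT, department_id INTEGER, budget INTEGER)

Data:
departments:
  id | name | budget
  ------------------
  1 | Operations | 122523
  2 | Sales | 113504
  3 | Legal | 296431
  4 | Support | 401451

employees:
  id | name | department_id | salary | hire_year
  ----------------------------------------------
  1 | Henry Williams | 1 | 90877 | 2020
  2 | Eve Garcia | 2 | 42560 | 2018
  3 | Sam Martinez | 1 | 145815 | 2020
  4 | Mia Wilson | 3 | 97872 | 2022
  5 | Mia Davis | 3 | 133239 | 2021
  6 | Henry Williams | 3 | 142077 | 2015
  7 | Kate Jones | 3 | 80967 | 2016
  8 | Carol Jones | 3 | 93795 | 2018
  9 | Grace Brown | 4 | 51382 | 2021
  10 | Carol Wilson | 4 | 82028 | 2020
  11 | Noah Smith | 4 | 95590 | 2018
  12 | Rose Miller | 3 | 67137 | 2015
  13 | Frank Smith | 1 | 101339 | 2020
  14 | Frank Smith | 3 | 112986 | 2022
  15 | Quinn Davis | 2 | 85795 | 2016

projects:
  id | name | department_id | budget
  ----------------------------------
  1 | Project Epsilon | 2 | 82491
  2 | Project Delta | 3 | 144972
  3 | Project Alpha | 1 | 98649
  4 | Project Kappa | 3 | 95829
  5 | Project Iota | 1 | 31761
SELECT name, salary FROM employees WHERE salary < (SELECT MIN(salary) FROM employees)

Execution result:
(no rows)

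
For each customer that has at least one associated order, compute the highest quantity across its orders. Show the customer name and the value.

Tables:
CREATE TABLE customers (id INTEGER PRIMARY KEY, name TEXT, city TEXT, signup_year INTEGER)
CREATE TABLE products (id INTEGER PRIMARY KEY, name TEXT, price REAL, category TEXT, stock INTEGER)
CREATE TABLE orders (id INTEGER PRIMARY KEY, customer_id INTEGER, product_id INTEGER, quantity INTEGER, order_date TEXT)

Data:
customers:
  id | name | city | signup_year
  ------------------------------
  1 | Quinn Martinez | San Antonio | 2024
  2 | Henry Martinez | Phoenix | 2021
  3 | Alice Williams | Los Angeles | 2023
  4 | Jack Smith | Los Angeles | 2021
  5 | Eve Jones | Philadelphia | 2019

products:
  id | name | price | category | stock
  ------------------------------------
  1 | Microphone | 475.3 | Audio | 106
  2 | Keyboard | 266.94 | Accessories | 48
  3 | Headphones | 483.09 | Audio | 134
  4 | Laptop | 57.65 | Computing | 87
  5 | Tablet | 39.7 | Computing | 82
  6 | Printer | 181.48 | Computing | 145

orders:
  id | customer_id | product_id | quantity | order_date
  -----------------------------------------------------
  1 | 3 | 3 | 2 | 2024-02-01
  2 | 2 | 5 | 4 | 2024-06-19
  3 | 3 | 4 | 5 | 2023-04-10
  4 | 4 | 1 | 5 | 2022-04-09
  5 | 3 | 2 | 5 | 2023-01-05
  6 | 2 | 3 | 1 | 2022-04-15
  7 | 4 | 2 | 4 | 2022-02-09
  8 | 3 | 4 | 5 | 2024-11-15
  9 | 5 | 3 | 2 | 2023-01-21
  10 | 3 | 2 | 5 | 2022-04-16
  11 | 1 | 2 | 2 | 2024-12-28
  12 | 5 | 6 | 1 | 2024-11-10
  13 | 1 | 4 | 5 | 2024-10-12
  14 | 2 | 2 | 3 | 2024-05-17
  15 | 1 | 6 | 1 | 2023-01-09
SELECT p.name, MAX(c.quantity) AS max_quantity FROM orders c JOIN customers p ON c.customer_id = p.id GROUP BY p.id, p.name

Execution result:
name | max_quantity
Quinn Martinez | 5
Henry Martinez | 4
Alice Williams | 5
Jack Smith | 5
Eve Jones | 2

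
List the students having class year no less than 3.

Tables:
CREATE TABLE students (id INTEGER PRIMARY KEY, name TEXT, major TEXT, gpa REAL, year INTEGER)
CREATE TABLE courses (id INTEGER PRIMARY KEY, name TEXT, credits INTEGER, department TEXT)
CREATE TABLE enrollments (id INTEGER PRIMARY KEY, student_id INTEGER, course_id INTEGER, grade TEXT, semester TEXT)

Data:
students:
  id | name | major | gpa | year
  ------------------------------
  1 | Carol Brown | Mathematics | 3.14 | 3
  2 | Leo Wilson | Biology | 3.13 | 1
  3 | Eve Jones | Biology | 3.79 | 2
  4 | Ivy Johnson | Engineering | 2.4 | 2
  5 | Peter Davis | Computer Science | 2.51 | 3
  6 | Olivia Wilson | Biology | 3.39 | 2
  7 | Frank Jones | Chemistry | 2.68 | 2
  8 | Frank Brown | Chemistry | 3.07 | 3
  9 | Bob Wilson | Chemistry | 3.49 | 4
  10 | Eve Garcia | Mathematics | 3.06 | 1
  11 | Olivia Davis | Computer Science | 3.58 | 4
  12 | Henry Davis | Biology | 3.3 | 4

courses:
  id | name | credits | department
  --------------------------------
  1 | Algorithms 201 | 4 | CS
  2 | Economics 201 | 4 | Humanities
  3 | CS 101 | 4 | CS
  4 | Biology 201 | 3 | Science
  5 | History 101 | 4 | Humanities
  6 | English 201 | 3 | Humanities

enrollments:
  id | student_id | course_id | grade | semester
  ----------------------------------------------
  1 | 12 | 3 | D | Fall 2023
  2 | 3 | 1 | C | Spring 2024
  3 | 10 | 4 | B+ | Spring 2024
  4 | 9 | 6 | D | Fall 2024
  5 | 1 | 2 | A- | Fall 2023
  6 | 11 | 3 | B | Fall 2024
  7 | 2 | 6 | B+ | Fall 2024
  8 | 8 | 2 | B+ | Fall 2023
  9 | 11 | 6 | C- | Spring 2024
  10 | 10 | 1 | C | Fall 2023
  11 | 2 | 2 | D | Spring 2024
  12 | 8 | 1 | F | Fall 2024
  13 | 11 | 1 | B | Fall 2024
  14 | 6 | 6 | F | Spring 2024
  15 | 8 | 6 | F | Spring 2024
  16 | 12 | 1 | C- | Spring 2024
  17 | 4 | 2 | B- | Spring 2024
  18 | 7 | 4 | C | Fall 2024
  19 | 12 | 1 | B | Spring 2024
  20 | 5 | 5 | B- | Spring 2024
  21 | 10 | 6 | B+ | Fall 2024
SELECT name, year FROM students WHERE year >= 3

Execution result:
name | year
Carol Brown | 3
Peter Davis | 3
Frank Brown | 3
Bob Wilson | 4
Olivia Davis | 4
Henry Davis | 4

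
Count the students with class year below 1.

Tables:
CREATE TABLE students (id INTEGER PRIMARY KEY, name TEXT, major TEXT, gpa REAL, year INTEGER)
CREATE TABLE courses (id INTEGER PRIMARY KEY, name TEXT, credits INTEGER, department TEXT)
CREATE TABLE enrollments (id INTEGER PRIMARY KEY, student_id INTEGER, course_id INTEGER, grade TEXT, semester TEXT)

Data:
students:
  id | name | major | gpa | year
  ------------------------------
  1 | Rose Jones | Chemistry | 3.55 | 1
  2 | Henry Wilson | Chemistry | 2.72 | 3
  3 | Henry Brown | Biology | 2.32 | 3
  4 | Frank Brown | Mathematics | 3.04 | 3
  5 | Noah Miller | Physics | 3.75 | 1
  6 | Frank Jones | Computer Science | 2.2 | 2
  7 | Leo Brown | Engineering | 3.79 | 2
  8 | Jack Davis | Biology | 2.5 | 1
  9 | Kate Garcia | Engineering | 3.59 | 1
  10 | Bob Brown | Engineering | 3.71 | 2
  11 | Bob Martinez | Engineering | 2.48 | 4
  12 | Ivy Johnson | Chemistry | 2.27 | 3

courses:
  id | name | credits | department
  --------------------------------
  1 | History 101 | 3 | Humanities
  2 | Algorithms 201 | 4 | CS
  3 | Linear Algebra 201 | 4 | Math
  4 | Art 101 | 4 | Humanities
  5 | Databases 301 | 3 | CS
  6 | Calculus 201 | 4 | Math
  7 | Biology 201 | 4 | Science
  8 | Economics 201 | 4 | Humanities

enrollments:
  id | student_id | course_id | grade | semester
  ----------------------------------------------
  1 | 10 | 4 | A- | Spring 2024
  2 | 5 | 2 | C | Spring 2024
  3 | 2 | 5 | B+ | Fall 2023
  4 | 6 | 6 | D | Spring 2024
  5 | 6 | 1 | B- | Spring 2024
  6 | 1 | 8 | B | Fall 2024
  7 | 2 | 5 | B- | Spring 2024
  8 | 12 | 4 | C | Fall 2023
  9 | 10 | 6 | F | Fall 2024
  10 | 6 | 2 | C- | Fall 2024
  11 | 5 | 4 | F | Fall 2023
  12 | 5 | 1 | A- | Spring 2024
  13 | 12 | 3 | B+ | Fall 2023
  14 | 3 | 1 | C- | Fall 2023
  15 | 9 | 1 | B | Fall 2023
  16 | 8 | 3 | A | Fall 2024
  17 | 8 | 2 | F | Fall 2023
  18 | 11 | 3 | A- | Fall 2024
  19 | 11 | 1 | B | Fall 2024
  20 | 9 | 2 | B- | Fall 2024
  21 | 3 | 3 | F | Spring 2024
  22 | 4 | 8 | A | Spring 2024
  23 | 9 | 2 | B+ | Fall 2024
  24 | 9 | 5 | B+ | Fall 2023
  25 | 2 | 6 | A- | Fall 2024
SELECT COUNT(*) FROM students WHERE year < 1

Execution result:
0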